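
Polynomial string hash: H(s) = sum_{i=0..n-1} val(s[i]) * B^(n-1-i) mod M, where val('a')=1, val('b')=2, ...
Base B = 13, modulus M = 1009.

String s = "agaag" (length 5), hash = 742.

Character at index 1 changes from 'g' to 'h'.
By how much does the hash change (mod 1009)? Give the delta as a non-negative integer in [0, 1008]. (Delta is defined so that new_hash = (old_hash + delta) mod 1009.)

Answer: 179

Derivation:
Delta formula: (val(new) - val(old)) * B^(n-1-k) mod M
  val('h') - val('g') = 8 - 7 = 1
  B^(n-1-k) = 13^3 mod 1009 = 179
  Delta = 1 * 179 mod 1009 = 179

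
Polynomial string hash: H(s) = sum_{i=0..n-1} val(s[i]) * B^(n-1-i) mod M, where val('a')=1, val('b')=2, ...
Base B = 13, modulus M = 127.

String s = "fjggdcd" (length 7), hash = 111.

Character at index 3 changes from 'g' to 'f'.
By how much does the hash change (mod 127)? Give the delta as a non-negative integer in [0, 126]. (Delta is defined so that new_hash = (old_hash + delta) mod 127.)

Delta formula: (val(new) - val(old)) * B^(n-1-k) mod M
  val('f') - val('g') = 6 - 7 = -1
  B^(n-1-k) = 13^3 mod 127 = 38
  Delta = -1 * 38 mod 127 = 89

Answer: 89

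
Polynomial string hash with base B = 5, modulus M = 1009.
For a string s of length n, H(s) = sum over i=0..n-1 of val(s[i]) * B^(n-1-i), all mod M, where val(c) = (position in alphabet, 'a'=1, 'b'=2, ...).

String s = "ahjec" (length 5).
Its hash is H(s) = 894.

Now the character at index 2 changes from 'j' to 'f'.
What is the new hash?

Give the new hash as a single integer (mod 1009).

val('j') = 10, val('f') = 6
Position k = 2, exponent = n-1-k = 2
B^2 mod M = 5^2 mod 1009 = 25
Delta = (6 - 10) * 25 mod 1009 = 909
New hash = (894 + 909) mod 1009 = 794

Answer: 794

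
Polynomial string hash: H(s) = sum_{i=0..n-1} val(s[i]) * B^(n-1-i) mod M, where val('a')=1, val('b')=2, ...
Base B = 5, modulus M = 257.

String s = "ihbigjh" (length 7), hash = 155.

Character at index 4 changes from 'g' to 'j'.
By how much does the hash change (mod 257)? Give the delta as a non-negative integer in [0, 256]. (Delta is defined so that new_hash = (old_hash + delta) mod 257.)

Delta formula: (val(new) - val(old)) * B^(n-1-k) mod M
  val('j') - val('g') = 10 - 7 = 3
  B^(n-1-k) = 5^2 mod 257 = 25
  Delta = 3 * 25 mod 257 = 75

Answer: 75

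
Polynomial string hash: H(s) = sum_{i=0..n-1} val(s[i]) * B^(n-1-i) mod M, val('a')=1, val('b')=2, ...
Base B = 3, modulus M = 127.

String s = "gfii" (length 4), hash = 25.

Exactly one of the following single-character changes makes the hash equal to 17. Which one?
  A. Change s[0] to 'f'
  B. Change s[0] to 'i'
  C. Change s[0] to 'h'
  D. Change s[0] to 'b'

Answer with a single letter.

Option A: s[0]='g'->'f', delta=(6-7)*3^3 mod 127 = 100, hash=25+100 mod 127 = 125
Option B: s[0]='g'->'i', delta=(9-7)*3^3 mod 127 = 54, hash=25+54 mod 127 = 79
Option C: s[0]='g'->'h', delta=(8-7)*3^3 mod 127 = 27, hash=25+27 mod 127 = 52
Option D: s[0]='g'->'b', delta=(2-7)*3^3 mod 127 = 119, hash=25+119 mod 127 = 17 <-- target

Answer: D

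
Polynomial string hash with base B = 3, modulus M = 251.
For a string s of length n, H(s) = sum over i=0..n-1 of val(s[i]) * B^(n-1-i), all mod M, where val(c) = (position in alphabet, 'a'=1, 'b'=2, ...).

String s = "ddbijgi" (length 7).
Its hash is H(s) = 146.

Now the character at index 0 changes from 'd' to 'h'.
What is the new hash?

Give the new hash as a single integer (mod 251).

val('d') = 4, val('h') = 8
Position k = 0, exponent = n-1-k = 6
B^6 mod M = 3^6 mod 251 = 227
Delta = (8 - 4) * 227 mod 251 = 155
New hash = (146 + 155) mod 251 = 50

Answer: 50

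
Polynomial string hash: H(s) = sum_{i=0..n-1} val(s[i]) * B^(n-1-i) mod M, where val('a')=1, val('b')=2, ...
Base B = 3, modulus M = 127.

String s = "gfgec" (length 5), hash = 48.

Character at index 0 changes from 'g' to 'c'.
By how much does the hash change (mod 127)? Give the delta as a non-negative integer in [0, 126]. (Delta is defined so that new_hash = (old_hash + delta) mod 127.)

Answer: 57

Derivation:
Delta formula: (val(new) - val(old)) * B^(n-1-k) mod M
  val('c') - val('g') = 3 - 7 = -4
  B^(n-1-k) = 3^4 mod 127 = 81
  Delta = -4 * 81 mod 127 = 57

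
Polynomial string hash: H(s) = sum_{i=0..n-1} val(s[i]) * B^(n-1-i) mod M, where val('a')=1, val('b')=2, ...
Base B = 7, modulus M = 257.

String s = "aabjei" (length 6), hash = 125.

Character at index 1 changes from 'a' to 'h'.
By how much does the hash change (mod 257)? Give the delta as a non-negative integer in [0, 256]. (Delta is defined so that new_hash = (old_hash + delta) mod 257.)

Answer: 102

Derivation:
Delta formula: (val(new) - val(old)) * B^(n-1-k) mod M
  val('h') - val('a') = 8 - 1 = 7
  B^(n-1-k) = 7^4 mod 257 = 88
  Delta = 7 * 88 mod 257 = 102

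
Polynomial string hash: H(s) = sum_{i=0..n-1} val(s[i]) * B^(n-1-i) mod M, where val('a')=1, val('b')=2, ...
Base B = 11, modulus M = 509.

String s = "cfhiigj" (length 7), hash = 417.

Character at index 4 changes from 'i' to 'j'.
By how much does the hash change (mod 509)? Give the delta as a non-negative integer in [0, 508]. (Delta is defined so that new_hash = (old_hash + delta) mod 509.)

Delta formula: (val(new) - val(old)) * B^(n-1-k) mod M
  val('j') - val('i') = 10 - 9 = 1
  B^(n-1-k) = 11^2 mod 509 = 121
  Delta = 1 * 121 mod 509 = 121

Answer: 121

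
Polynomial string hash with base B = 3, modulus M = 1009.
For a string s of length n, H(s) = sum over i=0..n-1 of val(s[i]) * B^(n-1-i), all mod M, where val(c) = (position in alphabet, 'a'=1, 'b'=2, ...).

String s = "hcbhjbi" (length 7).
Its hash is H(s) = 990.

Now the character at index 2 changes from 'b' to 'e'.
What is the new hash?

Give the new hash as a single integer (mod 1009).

Answer: 224

Derivation:
val('b') = 2, val('e') = 5
Position k = 2, exponent = n-1-k = 4
B^4 mod M = 3^4 mod 1009 = 81
Delta = (5 - 2) * 81 mod 1009 = 243
New hash = (990 + 243) mod 1009 = 224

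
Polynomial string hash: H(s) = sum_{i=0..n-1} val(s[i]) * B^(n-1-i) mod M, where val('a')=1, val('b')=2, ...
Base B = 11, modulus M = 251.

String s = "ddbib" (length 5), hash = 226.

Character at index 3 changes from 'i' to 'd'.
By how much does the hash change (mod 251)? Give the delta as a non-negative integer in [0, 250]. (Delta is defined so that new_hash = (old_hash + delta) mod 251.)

Answer: 196

Derivation:
Delta formula: (val(new) - val(old)) * B^(n-1-k) mod M
  val('d') - val('i') = 4 - 9 = -5
  B^(n-1-k) = 11^1 mod 251 = 11
  Delta = -5 * 11 mod 251 = 196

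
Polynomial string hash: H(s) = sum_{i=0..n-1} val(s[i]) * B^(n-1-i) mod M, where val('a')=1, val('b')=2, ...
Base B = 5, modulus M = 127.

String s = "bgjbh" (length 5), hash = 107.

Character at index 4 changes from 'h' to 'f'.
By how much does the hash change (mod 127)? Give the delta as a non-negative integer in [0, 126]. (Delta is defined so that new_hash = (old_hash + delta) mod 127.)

Answer: 125

Derivation:
Delta formula: (val(new) - val(old)) * B^(n-1-k) mod M
  val('f') - val('h') = 6 - 8 = -2
  B^(n-1-k) = 5^0 mod 127 = 1
  Delta = -2 * 1 mod 127 = 125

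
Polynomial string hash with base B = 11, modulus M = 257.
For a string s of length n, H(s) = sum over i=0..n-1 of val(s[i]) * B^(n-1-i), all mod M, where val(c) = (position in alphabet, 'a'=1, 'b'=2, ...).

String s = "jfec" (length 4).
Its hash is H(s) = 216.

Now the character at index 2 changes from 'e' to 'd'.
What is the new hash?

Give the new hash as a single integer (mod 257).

val('e') = 5, val('d') = 4
Position k = 2, exponent = n-1-k = 1
B^1 mod M = 11^1 mod 257 = 11
Delta = (4 - 5) * 11 mod 257 = 246
New hash = (216 + 246) mod 257 = 205

Answer: 205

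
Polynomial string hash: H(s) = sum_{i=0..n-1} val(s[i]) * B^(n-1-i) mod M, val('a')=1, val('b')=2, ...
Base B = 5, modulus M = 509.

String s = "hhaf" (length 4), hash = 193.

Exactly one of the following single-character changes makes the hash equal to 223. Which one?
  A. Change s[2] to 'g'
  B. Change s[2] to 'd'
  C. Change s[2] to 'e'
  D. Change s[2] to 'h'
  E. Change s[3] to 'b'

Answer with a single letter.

Option A: s[2]='a'->'g', delta=(7-1)*5^1 mod 509 = 30, hash=193+30 mod 509 = 223 <-- target
Option B: s[2]='a'->'d', delta=(4-1)*5^1 mod 509 = 15, hash=193+15 mod 509 = 208
Option C: s[2]='a'->'e', delta=(5-1)*5^1 mod 509 = 20, hash=193+20 mod 509 = 213
Option D: s[2]='a'->'h', delta=(8-1)*5^1 mod 509 = 35, hash=193+35 mod 509 = 228
Option E: s[3]='f'->'b', delta=(2-6)*5^0 mod 509 = 505, hash=193+505 mod 509 = 189

Answer: A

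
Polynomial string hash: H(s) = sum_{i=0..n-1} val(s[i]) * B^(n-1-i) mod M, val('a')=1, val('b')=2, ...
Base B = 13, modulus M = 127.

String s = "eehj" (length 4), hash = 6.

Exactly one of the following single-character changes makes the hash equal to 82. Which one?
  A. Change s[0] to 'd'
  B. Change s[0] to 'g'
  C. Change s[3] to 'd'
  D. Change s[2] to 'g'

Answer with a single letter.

Option A: s[0]='e'->'d', delta=(4-5)*13^3 mod 127 = 89, hash=6+89 mod 127 = 95
Option B: s[0]='e'->'g', delta=(7-5)*13^3 mod 127 = 76, hash=6+76 mod 127 = 82 <-- target
Option C: s[3]='j'->'d', delta=(4-10)*13^0 mod 127 = 121, hash=6+121 mod 127 = 0
Option D: s[2]='h'->'g', delta=(7-8)*13^1 mod 127 = 114, hash=6+114 mod 127 = 120

Answer: B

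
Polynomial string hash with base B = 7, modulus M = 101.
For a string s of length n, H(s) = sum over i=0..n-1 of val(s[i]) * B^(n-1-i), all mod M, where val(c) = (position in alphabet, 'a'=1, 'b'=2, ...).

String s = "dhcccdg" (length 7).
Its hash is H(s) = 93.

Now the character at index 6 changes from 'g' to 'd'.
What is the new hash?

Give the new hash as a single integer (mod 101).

val('g') = 7, val('d') = 4
Position k = 6, exponent = n-1-k = 0
B^0 mod M = 7^0 mod 101 = 1
Delta = (4 - 7) * 1 mod 101 = 98
New hash = (93 + 98) mod 101 = 90

Answer: 90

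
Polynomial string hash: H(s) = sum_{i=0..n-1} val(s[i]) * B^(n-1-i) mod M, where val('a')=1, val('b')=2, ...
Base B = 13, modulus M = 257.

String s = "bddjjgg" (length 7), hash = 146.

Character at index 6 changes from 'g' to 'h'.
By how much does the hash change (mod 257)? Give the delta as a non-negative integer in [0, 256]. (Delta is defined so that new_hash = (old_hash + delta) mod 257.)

Answer: 1

Derivation:
Delta formula: (val(new) - val(old)) * B^(n-1-k) mod M
  val('h') - val('g') = 8 - 7 = 1
  B^(n-1-k) = 13^0 mod 257 = 1
  Delta = 1 * 1 mod 257 = 1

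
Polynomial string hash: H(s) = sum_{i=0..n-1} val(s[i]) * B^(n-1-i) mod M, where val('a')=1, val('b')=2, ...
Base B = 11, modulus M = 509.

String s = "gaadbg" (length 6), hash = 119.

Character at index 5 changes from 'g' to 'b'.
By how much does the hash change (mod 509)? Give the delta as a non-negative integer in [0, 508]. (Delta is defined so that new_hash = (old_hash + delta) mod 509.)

Delta formula: (val(new) - val(old)) * B^(n-1-k) mod M
  val('b') - val('g') = 2 - 7 = -5
  B^(n-1-k) = 11^0 mod 509 = 1
  Delta = -5 * 1 mod 509 = 504

Answer: 504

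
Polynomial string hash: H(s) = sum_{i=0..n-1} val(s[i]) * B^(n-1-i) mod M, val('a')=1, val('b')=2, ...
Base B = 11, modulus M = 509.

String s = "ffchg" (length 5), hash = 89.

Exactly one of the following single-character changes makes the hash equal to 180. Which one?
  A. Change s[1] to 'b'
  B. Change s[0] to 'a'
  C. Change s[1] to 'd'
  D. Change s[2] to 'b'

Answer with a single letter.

Answer: B

Derivation:
Option A: s[1]='f'->'b', delta=(2-6)*11^3 mod 509 = 275, hash=89+275 mod 509 = 364
Option B: s[0]='f'->'a', delta=(1-6)*11^4 mod 509 = 91, hash=89+91 mod 509 = 180 <-- target
Option C: s[1]='f'->'d', delta=(4-6)*11^3 mod 509 = 392, hash=89+392 mod 509 = 481
Option D: s[2]='c'->'b', delta=(2-3)*11^2 mod 509 = 388, hash=89+388 mod 509 = 477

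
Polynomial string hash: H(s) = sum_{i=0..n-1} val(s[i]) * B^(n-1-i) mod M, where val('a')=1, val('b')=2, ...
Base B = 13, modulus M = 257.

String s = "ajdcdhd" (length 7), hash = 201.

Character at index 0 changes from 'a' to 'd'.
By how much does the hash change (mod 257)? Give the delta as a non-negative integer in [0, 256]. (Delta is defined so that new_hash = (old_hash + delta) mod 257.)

Answer: 19

Derivation:
Delta formula: (val(new) - val(old)) * B^(n-1-k) mod M
  val('d') - val('a') = 4 - 1 = 3
  B^(n-1-k) = 13^6 mod 257 = 92
  Delta = 3 * 92 mod 257 = 19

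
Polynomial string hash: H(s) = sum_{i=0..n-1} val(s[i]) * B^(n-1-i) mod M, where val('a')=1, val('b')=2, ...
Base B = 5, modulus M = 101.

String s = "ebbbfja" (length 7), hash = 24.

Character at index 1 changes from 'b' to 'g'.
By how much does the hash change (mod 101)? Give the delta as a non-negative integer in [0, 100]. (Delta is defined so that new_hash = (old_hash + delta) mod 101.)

Delta formula: (val(new) - val(old)) * B^(n-1-k) mod M
  val('g') - val('b') = 7 - 2 = 5
  B^(n-1-k) = 5^5 mod 101 = 95
  Delta = 5 * 95 mod 101 = 71

Answer: 71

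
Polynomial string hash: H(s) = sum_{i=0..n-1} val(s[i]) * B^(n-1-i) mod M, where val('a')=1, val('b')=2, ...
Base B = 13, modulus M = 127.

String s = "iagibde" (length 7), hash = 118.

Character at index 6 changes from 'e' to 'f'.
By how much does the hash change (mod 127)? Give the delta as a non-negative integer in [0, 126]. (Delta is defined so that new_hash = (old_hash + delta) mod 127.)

Answer: 1

Derivation:
Delta formula: (val(new) - val(old)) * B^(n-1-k) mod M
  val('f') - val('e') = 6 - 5 = 1
  B^(n-1-k) = 13^0 mod 127 = 1
  Delta = 1 * 1 mod 127 = 1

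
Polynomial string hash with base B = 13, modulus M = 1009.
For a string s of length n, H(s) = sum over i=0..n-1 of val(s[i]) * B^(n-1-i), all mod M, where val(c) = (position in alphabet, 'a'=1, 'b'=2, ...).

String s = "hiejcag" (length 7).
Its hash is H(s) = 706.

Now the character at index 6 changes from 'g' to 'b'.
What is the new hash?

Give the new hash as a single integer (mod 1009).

Answer: 701

Derivation:
val('g') = 7, val('b') = 2
Position k = 6, exponent = n-1-k = 0
B^0 mod M = 13^0 mod 1009 = 1
Delta = (2 - 7) * 1 mod 1009 = 1004
New hash = (706 + 1004) mod 1009 = 701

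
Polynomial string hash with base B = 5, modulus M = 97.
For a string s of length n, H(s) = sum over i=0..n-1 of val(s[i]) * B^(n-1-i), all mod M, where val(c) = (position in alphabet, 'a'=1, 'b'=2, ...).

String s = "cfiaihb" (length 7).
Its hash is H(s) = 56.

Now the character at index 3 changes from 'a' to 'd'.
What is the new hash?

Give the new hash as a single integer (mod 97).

val('a') = 1, val('d') = 4
Position k = 3, exponent = n-1-k = 3
B^3 mod M = 5^3 mod 97 = 28
Delta = (4 - 1) * 28 mod 97 = 84
New hash = (56 + 84) mod 97 = 43

Answer: 43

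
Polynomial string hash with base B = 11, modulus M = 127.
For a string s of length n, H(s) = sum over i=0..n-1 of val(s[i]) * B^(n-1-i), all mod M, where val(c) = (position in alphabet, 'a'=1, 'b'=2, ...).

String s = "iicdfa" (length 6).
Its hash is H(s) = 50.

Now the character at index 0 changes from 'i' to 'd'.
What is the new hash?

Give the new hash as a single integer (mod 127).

Answer: 102

Derivation:
val('i') = 9, val('d') = 4
Position k = 0, exponent = n-1-k = 5
B^5 mod M = 11^5 mod 127 = 15
Delta = (4 - 9) * 15 mod 127 = 52
New hash = (50 + 52) mod 127 = 102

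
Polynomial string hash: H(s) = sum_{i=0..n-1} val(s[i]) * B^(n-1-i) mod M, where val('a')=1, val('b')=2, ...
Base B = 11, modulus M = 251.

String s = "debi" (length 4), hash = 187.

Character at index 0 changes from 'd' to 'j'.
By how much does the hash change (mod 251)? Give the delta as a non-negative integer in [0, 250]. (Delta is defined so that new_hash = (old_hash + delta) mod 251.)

Delta formula: (val(new) - val(old)) * B^(n-1-k) mod M
  val('j') - val('d') = 10 - 4 = 6
  B^(n-1-k) = 11^3 mod 251 = 76
  Delta = 6 * 76 mod 251 = 205

Answer: 205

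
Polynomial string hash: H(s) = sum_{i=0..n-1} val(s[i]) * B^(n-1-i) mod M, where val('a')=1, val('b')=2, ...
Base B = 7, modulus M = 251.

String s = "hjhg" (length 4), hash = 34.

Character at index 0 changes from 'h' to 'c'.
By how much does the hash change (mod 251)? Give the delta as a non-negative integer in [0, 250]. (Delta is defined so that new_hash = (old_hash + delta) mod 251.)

Answer: 42

Derivation:
Delta formula: (val(new) - val(old)) * B^(n-1-k) mod M
  val('c') - val('h') = 3 - 8 = -5
  B^(n-1-k) = 7^3 mod 251 = 92
  Delta = -5 * 92 mod 251 = 42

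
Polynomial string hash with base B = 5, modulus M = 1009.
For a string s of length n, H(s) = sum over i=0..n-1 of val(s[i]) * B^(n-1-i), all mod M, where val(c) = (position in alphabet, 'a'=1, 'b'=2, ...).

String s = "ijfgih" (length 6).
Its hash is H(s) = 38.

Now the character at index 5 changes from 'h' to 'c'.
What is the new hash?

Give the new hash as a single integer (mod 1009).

val('h') = 8, val('c') = 3
Position k = 5, exponent = n-1-k = 0
B^0 mod M = 5^0 mod 1009 = 1
Delta = (3 - 8) * 1 mod 1009 = 1004
New hash = (38 + 1004) mod 1009 = 33

Answer: 33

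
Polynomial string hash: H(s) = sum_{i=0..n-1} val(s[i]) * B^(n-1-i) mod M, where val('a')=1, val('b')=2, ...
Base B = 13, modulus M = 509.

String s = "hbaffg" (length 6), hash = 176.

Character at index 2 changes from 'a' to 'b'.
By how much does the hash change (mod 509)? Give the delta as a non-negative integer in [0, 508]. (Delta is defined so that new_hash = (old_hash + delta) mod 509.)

Answer: 161

Derivation:
Delta formula: (val(new) - val(old)) * B^(n-1-k) mod M
  val('b') - val('a') = 2 - 1 = 1
  B^(n-1-k) = 13^3 mod 509 = 161
  Delta = 1 * 161 mod 509 = 161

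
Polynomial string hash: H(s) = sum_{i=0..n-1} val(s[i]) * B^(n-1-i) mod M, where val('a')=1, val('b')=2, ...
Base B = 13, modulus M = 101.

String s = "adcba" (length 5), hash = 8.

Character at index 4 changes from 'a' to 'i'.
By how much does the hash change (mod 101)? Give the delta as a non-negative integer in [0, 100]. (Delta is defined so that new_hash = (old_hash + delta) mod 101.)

Answer: 8

Derivation:
Delta formula: (val(new) - val(old)) * B^(n-1-k) mod M
  val('i') - val('a') = 9 - 1 = 8
  B^(n-1-k) = 13^0 mod 101 = 1
  Delta = 8 * 1 mod 101 = 8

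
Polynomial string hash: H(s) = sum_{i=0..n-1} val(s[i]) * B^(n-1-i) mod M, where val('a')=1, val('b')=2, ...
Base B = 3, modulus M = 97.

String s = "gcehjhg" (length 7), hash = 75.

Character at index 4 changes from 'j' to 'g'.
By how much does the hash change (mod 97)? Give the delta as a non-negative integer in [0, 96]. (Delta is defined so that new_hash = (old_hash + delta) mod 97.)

Answer: 70

Derivation:
Delta formula: (val(new) - val(old)) * B^(n-1-k) mod M
  val('g') - val('j') = 7 - 10 = -3
  B^(n-1-k) = 3^2 mod 97 = 9
  Delta = -3 * 9 mod 97 = 70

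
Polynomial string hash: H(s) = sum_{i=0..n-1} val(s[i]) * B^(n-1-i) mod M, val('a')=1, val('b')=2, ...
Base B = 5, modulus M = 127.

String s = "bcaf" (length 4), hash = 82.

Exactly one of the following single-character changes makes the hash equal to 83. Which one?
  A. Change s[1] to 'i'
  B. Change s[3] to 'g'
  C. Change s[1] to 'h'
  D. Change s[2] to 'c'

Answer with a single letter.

Option A: s[1]='c'->'i', delta=(9-3)*5^2 mod 127 = 23, hash=82+23 mod 127 = 105
Option B: s[3]='f'->'g', delta=(7-6)*5^0 mod 127 = 1, hash=82+1 mod 127 = 83 <-- target
Option C: s[1]='c'->'h', delta=(8-3)*5^2 mod 127 = 125, hash=82+125 mod 127 = 80
Option D: s[2]='a'->'c', delta=(3-1)*5^1 mod 127 = 10, hash=82+10 mod 127 = 92

Answer: B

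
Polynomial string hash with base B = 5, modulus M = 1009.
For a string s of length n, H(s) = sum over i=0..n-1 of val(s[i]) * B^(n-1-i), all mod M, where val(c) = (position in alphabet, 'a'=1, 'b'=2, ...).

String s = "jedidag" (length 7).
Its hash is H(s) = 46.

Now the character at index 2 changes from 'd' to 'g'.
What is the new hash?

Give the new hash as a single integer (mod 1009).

Answer: 912

Derivation:
val('d') = 4, val('g') = 7
Position k = 2, exponent = n-1-k = 4
B^4 mod M = 5^4 mod 1009 = 625
Delta = (7 - 4) * 625 mod 1009 = 866
New hash = (46 + 866) mod 1009 = 912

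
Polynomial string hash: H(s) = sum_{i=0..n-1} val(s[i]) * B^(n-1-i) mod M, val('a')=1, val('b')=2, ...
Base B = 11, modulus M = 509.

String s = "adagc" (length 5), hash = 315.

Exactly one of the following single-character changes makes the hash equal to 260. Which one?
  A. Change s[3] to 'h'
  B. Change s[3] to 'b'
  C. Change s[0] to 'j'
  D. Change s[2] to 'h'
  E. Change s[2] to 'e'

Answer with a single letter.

Answer: B

Derivation:
Option A: s[3]='g'->'h', delta=(8-7)*11^1 mod 509 = 11, hash=315+11 mod 509 = 326
Option B: s[3]='g'->'b', delta=(2-7)*11^1 mod 509 = 454, hash=315+454 mod 509 = 260 <-- target
Option C: s[0]='a'->'j', delta=(10-1)*11^4 mod 509 = 447, hash=315+447 mod 509 = 253
Option D: s[2]='a'->'h', delta=(8-1)*11^2 mod 509 = 338, hash=315+338 mod 509 = 144
Option E: s[2]='a'->'e', delta=(5-1)*11^2 mod 509 = 484, hash=315+484 mod 509 = 290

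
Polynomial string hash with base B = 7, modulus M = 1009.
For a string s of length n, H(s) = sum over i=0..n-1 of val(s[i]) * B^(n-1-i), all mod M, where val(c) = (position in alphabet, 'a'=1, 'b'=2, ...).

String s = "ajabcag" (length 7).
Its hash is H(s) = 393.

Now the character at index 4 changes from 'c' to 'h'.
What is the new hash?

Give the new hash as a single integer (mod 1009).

Answer: 638

Derivation:
val('c') = 3, val('h') = 8
Position k = 4, exponent = n-1-k = 2
B^2 mod M = 7^2 mod 1009 = 49
Delta = (8 - 3) * 49 mod 1009 = 245
New hash = (393 + 245) mod 1009 = 638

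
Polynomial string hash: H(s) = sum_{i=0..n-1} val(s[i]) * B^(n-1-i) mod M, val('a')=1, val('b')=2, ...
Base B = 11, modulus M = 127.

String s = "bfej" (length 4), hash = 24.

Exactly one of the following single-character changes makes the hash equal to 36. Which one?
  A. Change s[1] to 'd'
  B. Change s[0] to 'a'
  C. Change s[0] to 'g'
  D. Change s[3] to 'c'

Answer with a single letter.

Option A: s[1]='f'->'d', delta=(4-6)*11^2 mod 127 = 12, hash=24+12 mod 127 = 36 <-- target
Option B: s[0]='b'->'a', delta=(1-2)*11^3 mod 127 = 66, hash=24+66 mod 127 = 90
Option C: s[0]='b'->'g', delta=(7-2)*11^3 mod 127 = 51, hash=24+51 mod 127 = 75
Option D: s[3]='j'->'c', delta=(3-10)*11^0 mod 127 = 120, hash=24+120 mod 127 = 17

Answer: A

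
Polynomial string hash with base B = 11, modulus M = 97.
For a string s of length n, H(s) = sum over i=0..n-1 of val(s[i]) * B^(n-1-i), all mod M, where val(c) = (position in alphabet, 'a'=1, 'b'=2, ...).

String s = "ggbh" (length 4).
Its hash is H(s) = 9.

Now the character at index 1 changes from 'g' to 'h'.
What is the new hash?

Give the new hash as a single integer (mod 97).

val('g') = 7, val('h') = 8
Position k = 1, exponent = n-1-k = 2
B^2 mod M = 11^2 mod 97 = 24
Delta = (8 - 7) * 24 mod 97 = 24
New hash = (9 + 24) mod 97 = 33

Answer: 33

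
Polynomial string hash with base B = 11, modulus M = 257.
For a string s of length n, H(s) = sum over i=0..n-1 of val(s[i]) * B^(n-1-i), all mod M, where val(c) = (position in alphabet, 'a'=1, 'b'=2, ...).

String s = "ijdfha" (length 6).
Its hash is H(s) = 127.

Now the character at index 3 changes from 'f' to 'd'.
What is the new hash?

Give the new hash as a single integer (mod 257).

val('f') = 6, val('d') = 4
Position k = 3, exponent = n-1-k = 2
B^2 mod M = 11^2 mod 257 = 121
Delta = (4 - 6) * 121 mod 257 = 15
New hash = (127 + 15) mod 257 = 142

Answer: 142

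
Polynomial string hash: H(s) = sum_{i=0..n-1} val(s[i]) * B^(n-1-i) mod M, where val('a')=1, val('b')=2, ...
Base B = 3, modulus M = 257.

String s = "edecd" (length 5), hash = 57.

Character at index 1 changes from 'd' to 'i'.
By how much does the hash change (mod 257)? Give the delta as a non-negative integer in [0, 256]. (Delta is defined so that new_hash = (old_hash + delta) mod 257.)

Delta formula: (val(new) - val(old)) * B^(n-1-k) mod M
  val('i') - val('d') = 9 - 4 = 5
  B^(n-1-k) = 3^3 mod 257 = 27
  Delta = 5 * 27 mod 257 = 135

Answer: 135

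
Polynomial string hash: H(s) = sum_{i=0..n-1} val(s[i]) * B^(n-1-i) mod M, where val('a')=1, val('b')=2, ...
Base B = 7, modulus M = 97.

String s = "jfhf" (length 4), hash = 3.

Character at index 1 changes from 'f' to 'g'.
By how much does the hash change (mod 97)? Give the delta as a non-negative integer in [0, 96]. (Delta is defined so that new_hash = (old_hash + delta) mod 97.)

Answer: 49

Derivation:
Delta formula: (val(new) - val(old)) * B^(n-1-k) mod M
  val('g') - val('f') = 7 - 6 = 1
  B^(n-1-k) = 7^2 mod 97 = 49
  Delta = 1 * 49 mod 97 = 49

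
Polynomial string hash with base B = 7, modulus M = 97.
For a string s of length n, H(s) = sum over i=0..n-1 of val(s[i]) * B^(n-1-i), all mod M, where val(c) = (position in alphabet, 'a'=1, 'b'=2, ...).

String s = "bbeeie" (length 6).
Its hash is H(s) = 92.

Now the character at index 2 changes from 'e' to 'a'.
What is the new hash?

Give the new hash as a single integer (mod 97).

Answer: 78

Derivation:
val('e') = 5, val('a') = 1
Position k = 2, exponent = n-1-k = 3
B^3 mod M = 7^3 mod 97 = 52
Delta = (1 - 5) * 52 mod 97 = 83
New hash = (92 + 83) mod 97 = 78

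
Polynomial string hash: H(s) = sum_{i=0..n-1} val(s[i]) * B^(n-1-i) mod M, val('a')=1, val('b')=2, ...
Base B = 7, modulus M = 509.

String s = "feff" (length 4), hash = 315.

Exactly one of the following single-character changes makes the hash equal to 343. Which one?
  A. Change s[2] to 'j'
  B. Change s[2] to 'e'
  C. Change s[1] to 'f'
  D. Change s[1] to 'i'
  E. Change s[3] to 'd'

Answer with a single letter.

Answer: A

Derivation:
Option A: s[2]='f'->'j', delta=(10-6)*7^1 mod 509 = 28, hash=315+28 mod 509 = 343 <-- target
Option B: s[2]='f'->'e', delta=(5-6)*7^1 mod 509 = 502, hash=315+502 mod 509 = 308
Option C: s[1]='e'->'f', delta=(6-5)*7^2 mod 509 = 49, hash=315+49 mod 509 = 364
Option D: s[1]='e'->'i', delta=(9-5)*7^2 mod 509 = 196, hash=315+196 mod 509 = 2
Option E: s[3]='f'->'d', delta=(4-6)*7^0 mod 509 = 507, hash=315+507 mod 509 = 313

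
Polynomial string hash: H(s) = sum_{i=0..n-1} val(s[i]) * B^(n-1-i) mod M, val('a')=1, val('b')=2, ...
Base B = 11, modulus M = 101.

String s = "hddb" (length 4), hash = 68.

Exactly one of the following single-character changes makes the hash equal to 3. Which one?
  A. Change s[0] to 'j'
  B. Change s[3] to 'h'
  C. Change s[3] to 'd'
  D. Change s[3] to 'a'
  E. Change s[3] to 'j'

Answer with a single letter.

Option A: s[0]='h'->'j', delta=(10-8)*11^3 mod 101 = 36, hash=68+36 mod 101 = 3 <-- target
Option B: s[3]='b'->'h', delta=(8-2)*11^0 mod 101 = 6, hash=68+6 mod 101 = 74
Option C: s[3]='b'->'d', delta=(4-2)*11^0 mod 101 = 2, hash=68+2 mod 101 = 70
Option D: s[3]='b'->'a', delta=(1-2)*11^0 mod 101 = 100, hash=68+100 mod 101 = 67
Option E: s[3]='b'->'j', delta=(10-2)*11^0 mod 101 = 8, hash=68+8 mod 101 = 76

Answer: A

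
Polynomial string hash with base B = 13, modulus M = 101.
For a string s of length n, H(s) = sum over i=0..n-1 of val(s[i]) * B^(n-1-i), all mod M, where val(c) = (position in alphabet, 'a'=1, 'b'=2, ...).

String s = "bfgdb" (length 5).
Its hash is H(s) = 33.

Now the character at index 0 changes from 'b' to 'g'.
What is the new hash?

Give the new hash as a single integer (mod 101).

val('b') = 2, val('g') = 7
Position k = 0, exponent = n-1-k = 4
B^4 mod M = 13^4 mod 101 = 79
Delta = (7 - 2) * 79 mod 101 = 92
New hash = (33 + 92) mod 101 = 24

Answer: 24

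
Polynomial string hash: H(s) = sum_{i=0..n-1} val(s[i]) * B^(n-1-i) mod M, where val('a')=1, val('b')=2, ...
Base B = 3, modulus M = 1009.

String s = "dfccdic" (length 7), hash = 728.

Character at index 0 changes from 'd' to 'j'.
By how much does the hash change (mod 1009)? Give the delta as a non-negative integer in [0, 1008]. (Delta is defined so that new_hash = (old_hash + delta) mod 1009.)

Answer: 338

Derivation:
Delta formula: (val(new) - val(old)) * B^(n-1-k) mod M
  val('j') - val('d') = 10 - 4 = 6
  B^(n-1-k) = 3^6 mod 1009 = 729
  Delta = 6 * 729 mod 1009 = 338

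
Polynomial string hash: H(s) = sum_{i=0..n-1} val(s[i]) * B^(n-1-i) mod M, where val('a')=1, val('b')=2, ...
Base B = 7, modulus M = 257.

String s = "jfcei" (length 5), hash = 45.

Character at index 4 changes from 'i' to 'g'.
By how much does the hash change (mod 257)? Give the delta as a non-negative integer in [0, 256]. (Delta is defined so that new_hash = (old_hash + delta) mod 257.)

Delta formula: (val(new) - val(old)) * B^(n-1-k) mod M
  val('g') - val('i') = 7 - 9 = -2
  B^(n-1-k) = 7^0 mod 257 = 1
  Delta = -2 * 1 mod 257 = 255

Answer: 255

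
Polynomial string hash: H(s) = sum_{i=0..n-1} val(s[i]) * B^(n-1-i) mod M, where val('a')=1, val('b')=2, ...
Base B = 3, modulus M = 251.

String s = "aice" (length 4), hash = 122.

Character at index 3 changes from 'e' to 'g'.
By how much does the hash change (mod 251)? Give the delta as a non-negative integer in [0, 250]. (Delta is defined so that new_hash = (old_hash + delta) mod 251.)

Answer: 2

Derivation:
Delta formula: (val(new) - val(old)) * B^(n-1-k) mod M
  val('g') - val('e') = 7 - 5 = 2
  B^(n-1-k) = 3^0 mod 251 = 1
  Delta = 2 * 1 mod 251 = 2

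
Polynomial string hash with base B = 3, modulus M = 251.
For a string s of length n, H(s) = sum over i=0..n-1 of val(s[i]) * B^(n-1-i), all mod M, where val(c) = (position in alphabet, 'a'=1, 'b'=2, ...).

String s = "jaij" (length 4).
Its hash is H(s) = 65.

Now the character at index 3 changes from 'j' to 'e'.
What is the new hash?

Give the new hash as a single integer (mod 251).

Answer: 60

Derivation:
val('j') = 10, val('e') = 5
Position k = 3, exponent = n-1-k = 0
B^0 mod M = 3^0 mod 251 = 1
Delta = (5 - 10) * 1 mod 251 = 246
New hash = (65 + 246) mod 251 = 60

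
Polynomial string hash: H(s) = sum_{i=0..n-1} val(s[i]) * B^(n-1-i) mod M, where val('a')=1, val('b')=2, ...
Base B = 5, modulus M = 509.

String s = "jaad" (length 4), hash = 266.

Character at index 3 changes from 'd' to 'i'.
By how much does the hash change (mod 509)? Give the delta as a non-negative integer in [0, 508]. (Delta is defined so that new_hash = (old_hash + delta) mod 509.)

Answer: 5

Derivation:
Delta formula: (val(new) - val(old)) * B^(n-1-k) mod M
  val('i') - val('d') = 9 - 4 = 5
  B^(n-1-k) = 5^0 mod 509 = 1
  Delta = 5 * 1 mod 509 = 5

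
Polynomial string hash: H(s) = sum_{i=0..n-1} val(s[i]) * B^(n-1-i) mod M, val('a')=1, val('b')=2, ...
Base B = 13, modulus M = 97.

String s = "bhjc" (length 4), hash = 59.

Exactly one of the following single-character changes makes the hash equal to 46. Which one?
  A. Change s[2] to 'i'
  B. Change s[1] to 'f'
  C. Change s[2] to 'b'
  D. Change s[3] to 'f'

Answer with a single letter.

Option A: s[2]='j'->'i', delta=(9-10)*13^1 mod 97 = 84, hash=59+84 mod 97 = 46 <-- target
Option B: s[1]='h'->'f', delta=(6-8)*13^2 mod 97 = 50, hash=59+50 mod 97 = 12
Option C: s[2]='j'->'b', delta=(2-10)*13^1 mod 97 = 90, hash=59+90 mod 97 = 52
Option D: s[3]='c'->'f', delta=(6-3)*13^0 mod 97 = 3, hash=59+3 mod 97 = 62

Answer: A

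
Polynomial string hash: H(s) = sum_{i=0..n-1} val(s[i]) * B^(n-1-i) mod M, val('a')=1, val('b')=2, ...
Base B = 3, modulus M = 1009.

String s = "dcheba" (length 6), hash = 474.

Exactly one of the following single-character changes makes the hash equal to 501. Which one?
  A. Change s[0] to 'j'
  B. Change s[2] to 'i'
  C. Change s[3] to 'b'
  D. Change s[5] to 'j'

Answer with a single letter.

Answer: B

Derivation:
Option A: s[0]='d'->'j', delta=(10-4)*3^5 mod 1009 = 449, hash=474+449 mod 1009 = 923
Option B: s[2]='h'->'i', delta=(9-8)*3^3 mod 1009 = 27, hash=474+27 mod 1009 = 501 <-- target
Option C: s[3]='e'->'b', delta=(2-5)*3^2 mod 1009 = 982, hash=474+982 mod 1009 = 447
Option D: s[5]='a'->'j', delta=(10-1)*3^0 mod 1009 = 9, hash=474+9 mod 1009 = 483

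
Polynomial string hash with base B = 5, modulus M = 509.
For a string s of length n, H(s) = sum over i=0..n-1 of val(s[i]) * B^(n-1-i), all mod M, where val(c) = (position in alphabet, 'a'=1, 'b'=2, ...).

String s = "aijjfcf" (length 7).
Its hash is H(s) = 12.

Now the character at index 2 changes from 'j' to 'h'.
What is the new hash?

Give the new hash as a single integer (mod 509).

val('j') = 10, val('h') = 8
Position k = 2, exponent = n-1-k = 4
B^4 mod M = 5^4 mod 509 = 116
Delta = (8 - 10) * 116 mod 509 = 277
New hash = (12 + 277) mod 509 = 289

Answer: 289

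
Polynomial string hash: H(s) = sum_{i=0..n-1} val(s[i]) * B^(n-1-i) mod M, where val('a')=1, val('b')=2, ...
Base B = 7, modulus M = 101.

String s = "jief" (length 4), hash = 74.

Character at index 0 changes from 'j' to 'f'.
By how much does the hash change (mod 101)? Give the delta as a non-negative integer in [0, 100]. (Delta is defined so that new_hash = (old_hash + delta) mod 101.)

Answer: 42

Derivation:
Delta formula: (val(new) - val(old)) * B^(n-1-k) mod M
  val('f') - val('j') = 6 - 10 = -4
  B^(n-1-k) = 7^3 mod 101 = 40
  Delta = -4 * 40 mod 101 = 42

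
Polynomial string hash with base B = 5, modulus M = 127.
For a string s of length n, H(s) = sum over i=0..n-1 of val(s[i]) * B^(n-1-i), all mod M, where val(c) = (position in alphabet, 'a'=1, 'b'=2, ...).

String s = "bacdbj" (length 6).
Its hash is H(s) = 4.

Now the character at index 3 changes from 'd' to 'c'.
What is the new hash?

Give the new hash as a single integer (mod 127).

val('d') = 4, val('c') = 3
Position k = 3, exponent = n-1-k = 2
B^2 mod M = 5^2 mod 127 = 25
Delta = (3 - 4) * 25 mod 127 = 102
New hash = (4 + 102) mod 127 = 106

Answer: 106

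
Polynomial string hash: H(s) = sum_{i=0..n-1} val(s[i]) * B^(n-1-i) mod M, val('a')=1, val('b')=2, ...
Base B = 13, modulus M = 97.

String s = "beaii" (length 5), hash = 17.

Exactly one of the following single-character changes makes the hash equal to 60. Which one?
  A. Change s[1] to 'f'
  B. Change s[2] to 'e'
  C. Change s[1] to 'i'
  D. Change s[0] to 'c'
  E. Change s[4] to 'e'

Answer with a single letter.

Option A: s[1]='e'->'f', delta=(6-5)*13^3 mod 97 = 63, hash=17+63 mod 97 = 80
Option B: s[2]='a'->'e', delta=(5-1)*13^2 mod 97 = 94, hash=17+94 mod 97 = 14
Option C: s[1]='e'->'i', delta=(9-5)*13^3 mod 97 = 58, hash=17+58 mod 97 = 75
Option D: s[0]='b'->'c', delta=(3-2)*13^4 mod 97 = 43, hash=17+43 mod 97 = 60 <-- target
Option E: s[4]='i'->'e', delta=(5-9)*13^0 mod 97 = 93, hash=17+93 mod 97 = 13

Answer: D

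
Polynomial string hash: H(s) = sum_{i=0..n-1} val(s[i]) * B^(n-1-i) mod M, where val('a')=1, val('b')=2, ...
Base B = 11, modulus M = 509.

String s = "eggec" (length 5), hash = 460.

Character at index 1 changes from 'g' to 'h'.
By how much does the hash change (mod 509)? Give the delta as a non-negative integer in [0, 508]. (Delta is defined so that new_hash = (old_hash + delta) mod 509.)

Answer: 313

Derivation:
Delta formula: (val(new) - val(old)) * B^(n-1-k) mod M
  val('h') - val('g') = 8 - 7 = 1
  B^(n-1-k) = 11^3 mod 509 = 313
  Delta = 1 * 313 mod 509 = 313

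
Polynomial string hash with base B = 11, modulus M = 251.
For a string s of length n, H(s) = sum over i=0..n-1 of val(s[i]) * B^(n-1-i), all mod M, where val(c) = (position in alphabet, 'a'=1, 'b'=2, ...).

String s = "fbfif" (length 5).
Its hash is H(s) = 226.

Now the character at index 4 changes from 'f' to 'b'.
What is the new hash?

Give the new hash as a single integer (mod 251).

Answer: 222

Derivation:
val('f') = 6, val('b') = 2
Position k = 4, exponent = n-1-k = 0
B^0 mod M = 11^0 mod 251 = 1
Delta = (2 - 6) * 1 mod 251 = 247
New hash = (226 + 247) mod 251 = 222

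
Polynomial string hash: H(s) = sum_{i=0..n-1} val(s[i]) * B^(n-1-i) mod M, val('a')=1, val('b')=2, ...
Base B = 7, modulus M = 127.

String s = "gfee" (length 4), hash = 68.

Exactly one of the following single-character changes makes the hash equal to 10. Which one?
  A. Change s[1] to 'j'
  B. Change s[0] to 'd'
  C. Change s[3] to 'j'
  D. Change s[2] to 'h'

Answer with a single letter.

Answer: A

Derivation:
Option A: s[1]='f'->'j', delta=(10-6)*7^2 mod 127 = 69, hash=68+69 mod 127 = 10 <-- target
Option B: s[0]='g'->'d', delta=(4-7)*7^3 mod 127 = 114, hash=68+114 mod 127 = 55
Option C: s[3]='e'->'j', delta=(10-5)*7^0 mod 127 = 5, hash=68+5 mod 127 = 73
Option D: s[2]='e'->'h', delta=(8-5)*7^1 mod 127 = 21, hash=68+21 mod 127 = 89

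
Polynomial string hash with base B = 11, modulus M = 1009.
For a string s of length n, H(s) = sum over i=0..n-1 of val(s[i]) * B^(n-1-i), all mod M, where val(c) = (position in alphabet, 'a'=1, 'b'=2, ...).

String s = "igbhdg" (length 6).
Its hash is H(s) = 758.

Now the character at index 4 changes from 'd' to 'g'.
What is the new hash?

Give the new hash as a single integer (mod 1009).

Answer: 791

Derivation:
val('d') = 4, val('g') = 7
Position k = 4, exponent = n-1-k = 1
B^1 mod M = 11^1 mod 1009 = 11
Delta = (7 - 4) * 11 mod 1009 = 33
New hash = (758 + 33) mod 1009 = 791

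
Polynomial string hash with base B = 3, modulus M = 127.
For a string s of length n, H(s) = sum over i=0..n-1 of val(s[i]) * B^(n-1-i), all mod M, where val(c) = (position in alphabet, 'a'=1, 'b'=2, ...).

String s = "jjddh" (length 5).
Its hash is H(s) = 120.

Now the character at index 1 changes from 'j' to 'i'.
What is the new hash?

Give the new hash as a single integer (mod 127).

Answer: 93

Derivation:
val('j') = 10, val('i') = 9
Position k = 1, exponent = n-1-k = 3
B^3 mod M = 3^3 mod 127 = 27
Delta = (9 - 10) * 27 mod 127 = 100
New hash = (120 + 100) mod 127 = 93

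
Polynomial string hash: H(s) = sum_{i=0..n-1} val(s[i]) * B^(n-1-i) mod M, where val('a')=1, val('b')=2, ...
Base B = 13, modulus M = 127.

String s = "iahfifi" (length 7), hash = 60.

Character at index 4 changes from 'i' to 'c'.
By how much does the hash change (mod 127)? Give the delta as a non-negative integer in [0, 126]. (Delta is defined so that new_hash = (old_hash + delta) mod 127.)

Answer: 2

Derivation:
Delta formula: (val(new) - val(old)) * B^(n-1-k) mod M
  val('c') - val('i') = 3 - 9 = -6
  B^(n-1-k) = 13^2 mod 127 = 42
  Delta = -6 * 42 mod 127 = 2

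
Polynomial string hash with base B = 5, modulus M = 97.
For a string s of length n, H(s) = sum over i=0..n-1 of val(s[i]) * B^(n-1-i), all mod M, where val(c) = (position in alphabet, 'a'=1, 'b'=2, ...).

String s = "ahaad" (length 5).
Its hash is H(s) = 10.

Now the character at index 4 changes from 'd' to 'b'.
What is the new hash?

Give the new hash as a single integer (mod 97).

Answer: 8

Derivation:
val('d') = 4, val('b') = 2
Position k = 4, exponent = n-1-k = 0
B^0 mod M = 5^0 mod 97 = 1
Delta = (2 - 4) * 1 mod 97 = 95
New hash = (10 + 95) mod 97 = 8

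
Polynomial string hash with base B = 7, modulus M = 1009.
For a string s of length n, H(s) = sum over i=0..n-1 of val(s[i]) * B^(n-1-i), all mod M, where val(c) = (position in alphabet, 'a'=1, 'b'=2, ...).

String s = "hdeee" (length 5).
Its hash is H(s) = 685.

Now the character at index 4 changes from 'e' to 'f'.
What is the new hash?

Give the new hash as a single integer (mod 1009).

val('e') = 5, val('f') = 6
Position k = 4, exponent = n-1-k = 0
B^0 mod M = 7^0 mod 1009 = 1
Delta = (6 - 5) * 1 mod 1009 = 1
New hash = (685 + 1) mod 1009 = 686

Answer: 686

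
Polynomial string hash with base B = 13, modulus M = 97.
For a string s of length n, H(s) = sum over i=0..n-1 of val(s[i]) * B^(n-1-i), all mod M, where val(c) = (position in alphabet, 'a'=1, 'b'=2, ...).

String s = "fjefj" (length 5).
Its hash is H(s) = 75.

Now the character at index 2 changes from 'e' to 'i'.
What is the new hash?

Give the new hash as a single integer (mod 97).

val('e') = 5, val('i') = 9
Position k = 2, exponent = n-1-k = 2
B^2 mod M = 13^2 mod 97 = 72
Delta = (9 - 5) * 72 mod 97 = 94
New hash = (75 + 94) mod 97 = 72

Answer: 72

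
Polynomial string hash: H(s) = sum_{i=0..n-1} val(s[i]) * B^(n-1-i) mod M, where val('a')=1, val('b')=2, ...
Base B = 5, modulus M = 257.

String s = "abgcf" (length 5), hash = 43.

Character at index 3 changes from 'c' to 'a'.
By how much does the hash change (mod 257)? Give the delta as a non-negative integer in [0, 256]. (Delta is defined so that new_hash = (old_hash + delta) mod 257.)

Answer: 247

Derivation:
Delta formula: (val(new) - val(old)) * B^(n-1-k) mod M
  val('a') - val('c') = 1 - 3 = -2
  B^(n-1-k) = 5^1 mod 257 = 5
  Delta = -2 * 5 mod 257 = 247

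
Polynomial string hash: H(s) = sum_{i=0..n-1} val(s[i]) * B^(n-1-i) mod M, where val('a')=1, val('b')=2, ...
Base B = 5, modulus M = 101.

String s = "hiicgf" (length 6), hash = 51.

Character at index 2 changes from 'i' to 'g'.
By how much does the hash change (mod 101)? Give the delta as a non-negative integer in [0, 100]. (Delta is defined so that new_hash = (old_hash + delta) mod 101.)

Answer: 53

Derivation:
Delta formula: (val(new) - val(old)) * B^(n-1-k) mod M
  val('g') - val('i') = 7 - 9 = -2
  B^(n-1-k) = 5^3 mod 101 = 24
  Delta = -2 * 24 mod 101 = 53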